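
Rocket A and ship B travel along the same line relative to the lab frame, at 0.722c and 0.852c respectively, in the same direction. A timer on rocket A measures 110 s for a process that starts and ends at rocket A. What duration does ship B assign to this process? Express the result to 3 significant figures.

Transform rocket A's velocity into ship B's frame: (0.722 − 0.852)/(1 − 0.722·0.852) = −0.13/0.384856, so the relative speed is 0.33779c.
At |u| = 0.33779c, γ = (1 − 0.114102)^(−1/2) = 1.0624.
The clock on rocket A records proper time, so ship B measures Δt = γΔτ = 1.0624 × 110 = 117 s.

117 s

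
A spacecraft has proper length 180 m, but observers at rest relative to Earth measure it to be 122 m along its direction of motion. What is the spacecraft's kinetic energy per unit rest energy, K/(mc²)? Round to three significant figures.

Length contraction gives γ = L₀/L = 180/122 = 1.47541.
K/(mc²) = γ − 1 = 1.47541 − 1 = 0.475.

0.475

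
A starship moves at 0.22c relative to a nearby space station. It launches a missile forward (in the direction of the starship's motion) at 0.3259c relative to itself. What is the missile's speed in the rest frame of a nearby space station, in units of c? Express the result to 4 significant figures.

0.5094c

In units of c, u = (u' + v)/(1 + u'v) with u' = 0.3259 and v = 0.22.
Numerator: 0.3259 + 0.22 = 0.5459. Denominator: 1 + (0.3259)(0.22) = 1.071698.
u = 0.5459/1.071698 = 0.50938, so the speed is 0.5094c.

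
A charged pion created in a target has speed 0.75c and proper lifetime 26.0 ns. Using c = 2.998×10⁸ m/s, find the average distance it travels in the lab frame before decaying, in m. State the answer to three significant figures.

8.84 m

β² = 0.5625, so γ = 1/√0.4375 = 1.5119.
Lab-frame lifetime: Δt = γτ = 1.5119 × 26.0 ns = 39.309 ns.
Distance: d = vΔt = 0.75 × 2.998×10⁸ m/s × 3.9309×10^-8 s = 8.84 m.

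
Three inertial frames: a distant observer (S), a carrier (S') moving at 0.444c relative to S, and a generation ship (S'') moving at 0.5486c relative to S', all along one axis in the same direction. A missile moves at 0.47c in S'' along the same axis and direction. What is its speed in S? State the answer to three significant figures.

Compose velocities in two stages. Stage 1 (into S'): u₁ = (0.47+0.5486)/(1+0.47×0.5486) = 0.8098.
Stage 2 (into S): u = (0.8098+0.444)/(1+0.8098×0.444) = 0.92222, so the speed is 0.922c.

0.922c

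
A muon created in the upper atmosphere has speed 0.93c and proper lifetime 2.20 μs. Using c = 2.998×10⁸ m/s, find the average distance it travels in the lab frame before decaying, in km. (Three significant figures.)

1.67 km

Lorentz factor: γ = (1 − 0.8649)^(−1/2) = 2.7206.
Lab-frame lifetime: Δt = γτ = 2.7206 × 2.20 μs = 5.9853 μs.
Distance: d = vΔt = 0.93 × 2.998×10⁸ m/s × 5.9853×10^-6 s = 1670 m = 1.67 km.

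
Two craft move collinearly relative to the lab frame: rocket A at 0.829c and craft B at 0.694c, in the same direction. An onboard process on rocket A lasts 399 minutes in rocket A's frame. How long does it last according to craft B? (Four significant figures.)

420.8 minutes

The velocity of rocket A relative to craft B is (0.829 − 0.694)c / (1 − 0.829×0.694) = 0.31789c; relative speed 0.31789c.
γ for this relative speed: γ = 1/√(1 − 0.101054) = 1.0547.
Rocket A's interval is proper; time dilation gives Δt_B = γΔτ = 1.0547 × 399 minutes = 420.8 minutes.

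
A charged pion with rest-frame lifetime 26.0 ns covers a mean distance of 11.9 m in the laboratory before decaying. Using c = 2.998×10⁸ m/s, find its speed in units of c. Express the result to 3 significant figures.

Let x = d/(cτ) = 11.90 m / (2.998×10⁸ m/s × 2.600×10^-8 s) = 1.5267. Since d = βγcτ, x = βγ = β/√(1−β²).
Solving: β² = x²/(1+x²) = 2.33081/3.33081 = 0.699773, so β = 0.837.

0.837c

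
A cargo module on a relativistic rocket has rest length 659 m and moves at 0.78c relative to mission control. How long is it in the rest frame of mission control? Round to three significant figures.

412 m

γ = 1/√(1 − β²) = 1/√(1 − 0.6084) = 1/√0.3916 = 1/0.62578 = 1.598.
Length contraction: L = L₀/γ = 659/1.598 = 412 m.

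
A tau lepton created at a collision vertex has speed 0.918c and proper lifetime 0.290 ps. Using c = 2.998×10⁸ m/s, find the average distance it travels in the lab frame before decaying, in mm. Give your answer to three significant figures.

0.201 mm

γ = 1/√(1 − β²) = 1/√(1 − 0.842724) = 1/√0.157276 = 1/0.39658 = 2.5216.
Lab-frame lifetime: Δt = γτ = 2.5216 × 0.290 ps = 0.73126 ps.
Distance: d = vΔt = 0.918 × 2.998×10⁸ m/s × 7.3126×10^-13 s = 2.01×10^-4 m = 0.201 mm.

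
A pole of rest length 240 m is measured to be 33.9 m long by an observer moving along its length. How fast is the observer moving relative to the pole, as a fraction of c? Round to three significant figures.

0.990c

Length contraction gives γ = L₀/L = 240/33.9 = 7.0796.
β = √(1 − 1/γ²) = √0.980048 = 0.990.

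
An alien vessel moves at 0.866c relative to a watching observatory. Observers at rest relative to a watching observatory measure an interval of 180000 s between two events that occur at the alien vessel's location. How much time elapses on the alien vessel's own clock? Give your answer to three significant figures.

With β = 0.866, γ = 1/√(1 − 0.866²) = 1/√0.250044 = 1.9998.
The moving clock records proper time: Δτ = Δt/γ = 180000/1.9998 = 90000 s.

90000 s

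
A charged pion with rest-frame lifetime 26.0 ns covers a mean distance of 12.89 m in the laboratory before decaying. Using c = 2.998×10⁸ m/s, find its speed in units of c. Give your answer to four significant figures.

Let x = d/(cτ) = 12.89 m / (2.998×10⁸ m/s × 2.600×10^-8 s) = 1.6537. Since d = βγcτ, x = βγ = β/√(1−β²).
Solving: β² = x²/(1+x²) = 2.73472/3.73472 = 0.732242, so β = 0.8557.

0.8557c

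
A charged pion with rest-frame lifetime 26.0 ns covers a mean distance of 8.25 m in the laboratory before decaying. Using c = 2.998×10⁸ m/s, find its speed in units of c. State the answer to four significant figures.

Lab distance = (lab lifetime)·v = γτ·βc, so βγ = d/(cτ) = 8.250/(2.998×10⁸ × 2.600×10^-8) = 1.0584.
With βγ = 1.0584: γ² = 1 + (βγ)² = 2.12021, and β = (βγ)/γ = 1.0584/1.45609 = 0.7269.

0.7269c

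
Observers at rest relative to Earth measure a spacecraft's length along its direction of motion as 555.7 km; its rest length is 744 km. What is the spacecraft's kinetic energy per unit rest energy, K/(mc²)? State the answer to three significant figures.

γ = L₀/L = 744/555.7 = 1.33885.
Since K = (γ−1)mc², K/(mc²) = 1.33885 − 1 = 0.339.

0.339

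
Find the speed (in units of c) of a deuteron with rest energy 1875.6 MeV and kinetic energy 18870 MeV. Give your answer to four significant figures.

0.9959c

γ = 1 + K/(mc²) = 1 + 18870/1875.6 = 11.061.
β = √(1 − 1/γ²) = √(1 − 0.00817356) = √0.99182644 = 0.9959.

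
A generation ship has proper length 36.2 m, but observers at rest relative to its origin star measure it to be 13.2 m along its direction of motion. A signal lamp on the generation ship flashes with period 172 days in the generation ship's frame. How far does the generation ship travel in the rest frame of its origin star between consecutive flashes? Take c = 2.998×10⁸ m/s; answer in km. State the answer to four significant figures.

γ = L₀/L = 36.2/13.2 = 2.74242.
β = √(1 − 1/γ²) = 0.93115. Lab-frame period = γτ = 2.74242×172 days = 471.7 days. Distance = βc × γτ = 0.93115 × 2.998×10⁸ m/s × 40754880 s = 1.1377×10^16 m = 1.138×10^13 km.

1.138×10^13 km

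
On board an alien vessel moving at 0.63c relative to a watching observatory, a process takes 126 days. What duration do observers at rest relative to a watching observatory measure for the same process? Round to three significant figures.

162 days

γ = 1/√(1 − β²) = 1/√(1 − 0.3969) = 1/√0.6031 = 1/0.776595 = 1.2877.
The onboard clock measures proper time, so the interval in the rest frame of a watching observatory is dilated: Δt = γ·Δτ = 1.2877 × 126 days = 162 days.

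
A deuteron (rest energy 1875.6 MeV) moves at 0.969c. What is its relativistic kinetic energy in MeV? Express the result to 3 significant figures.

γ = 1/√(1 − β²) = 1/√(1 − 0.938961) = 1/√0.061039 = 1/0.247061 = 4.0476.
Kinetic energy: K = (γ − 1)mc² = (4.0476 − 1) × 1875.6 MeV = 3.0476 × 1875.6 = 5720 MeV.

5720 MeV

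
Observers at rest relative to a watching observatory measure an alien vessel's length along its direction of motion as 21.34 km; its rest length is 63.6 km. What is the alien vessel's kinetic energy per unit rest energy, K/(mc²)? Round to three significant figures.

Length contraction gives γ = L₀/L = 63.6/21.34 = 2.98032.
K/(mc²) = γ − 1 = 2.98032 − 1 = 1.98.

1.98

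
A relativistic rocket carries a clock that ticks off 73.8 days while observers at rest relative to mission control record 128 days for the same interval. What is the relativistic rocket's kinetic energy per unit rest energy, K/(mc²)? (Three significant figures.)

0.734

γ = Δt/Δτ = 128/73.8 = 1.73442.
Since K = (γ−1)mc², K/(mc²) = 1.73442 − 1 = 0.734.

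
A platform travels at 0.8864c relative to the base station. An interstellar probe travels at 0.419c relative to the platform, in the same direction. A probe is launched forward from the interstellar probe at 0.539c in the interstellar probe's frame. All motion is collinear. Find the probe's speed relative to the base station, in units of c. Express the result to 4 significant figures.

0.9853c

First combine the probe and interstellar probe (S''→S'): u₁ = (0.539 + 0.419)/(1 + 0.539×0.419) = 0.958/1.225841 = 0.7815.
Then combine with the platform (S'→S): u = (0.7815 + 0.8864)/(1 + 0.7815×0.8864) = 1.6679/1.6927216 = 0.98534.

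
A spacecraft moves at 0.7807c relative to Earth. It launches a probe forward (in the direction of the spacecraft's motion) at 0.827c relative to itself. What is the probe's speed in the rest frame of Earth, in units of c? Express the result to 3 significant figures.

0.977c

In units of c, u = (u' + v)/(1 + u'v) with u' = 0.827 and v = 0.7807.
Numerator: 0.827 + 0.7807 = 1.6077. Denominator: 1 + (0.827)(0.7807) = 1.6456389.
u = 1.6077/1.6456389 = 0.97695, so the speed is 0.977c.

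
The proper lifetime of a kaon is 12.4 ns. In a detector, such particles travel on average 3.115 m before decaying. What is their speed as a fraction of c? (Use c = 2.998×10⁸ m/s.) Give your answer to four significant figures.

0.6423c

Let x = d/(cτ) = 3.115 m / (2.998×10⁸ m/s × 1.240×10^-8 s) = 0.83792. Since d = βγcτ, x = βγ = β/√(1−β²).
Solving: β² = x²/(1+x²) = 0.70211/1.70211 = 0.412494, so β = 0.6423.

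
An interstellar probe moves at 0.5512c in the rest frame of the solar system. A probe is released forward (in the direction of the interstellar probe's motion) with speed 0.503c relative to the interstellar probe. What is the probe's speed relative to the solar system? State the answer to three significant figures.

In units of c, u = (u' + v)/(1 + u'v) with u' = 0.503 and v = 0.5512.
Numerator: 0.503 + 0.5512 = 1.0542. Denominator: 1 + (0.503)(0.5512) = 1.2772536.
u = 1.0542/1.2772536 = 0.82536, so the speed is 0.825c.

0.825c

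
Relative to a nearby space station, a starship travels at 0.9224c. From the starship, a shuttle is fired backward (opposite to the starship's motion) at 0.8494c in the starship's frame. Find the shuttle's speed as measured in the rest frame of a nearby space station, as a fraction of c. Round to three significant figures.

In units of c, u = (u' + v)/(1 + u'v) with u' = −0.8494 and v = 0.9224.
Numerator: −0.8494 + 0.9224 = 0.073. Denominator: 1 + (−0.8494)(0.9224) = 0.21651344.
u = 0.073/0.21651344 = 0.33716, so the speed is 0.337c.

0.337c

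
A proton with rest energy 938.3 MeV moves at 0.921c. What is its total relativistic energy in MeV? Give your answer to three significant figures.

2410 MeV

With β = 0.921, γ = 1/√(1 − 0.921²) = 1/√0.151759 = 2.567.
Total energy: E = γmc² = 2.567 × 938.3 MeV = 2410 MeV.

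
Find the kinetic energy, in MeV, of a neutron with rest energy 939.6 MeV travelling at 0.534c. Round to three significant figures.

γ = 1/√(1 − β²) = 1/√(1 − 0.285156) = 1/√0.714844 = 1/0.845484 = 1.18275.
Kinetic energy: K = (γ − 1)mc² = (1.18275 − 1) × 939.6 MeV = 0.18275 × 939.6 = 172 MeV.

172 MeV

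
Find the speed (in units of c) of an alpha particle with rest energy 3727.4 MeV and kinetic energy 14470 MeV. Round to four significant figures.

0.9788c

γ = 1 + K/(mc²) = 1 + 14470/3727.4 = 4.8821.
β = √(1 − 1/γ²) = √(1 − 0.0419553) = √0.9580447 = 0.9788.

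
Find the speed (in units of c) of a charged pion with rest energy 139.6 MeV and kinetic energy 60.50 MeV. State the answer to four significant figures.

γ = 1 + K/(mc²) = 1 + 60.50/139.6 = 1.4334.
β = √(1 − 1/γ²) = √(1 − 0.486704) = √0.513296 = 0.7164.

0.7164c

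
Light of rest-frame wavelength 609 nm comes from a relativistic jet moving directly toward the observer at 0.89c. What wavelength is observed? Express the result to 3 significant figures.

147 nm

Relativistic Doppler for wavelength: λ_obs = λ_src · √((1−β)/(1+β)).
With β = 0.89: factor = √(0.11/1.89) = 0.24125.
λ_obs = 609 × 0.24125 = 147 nm.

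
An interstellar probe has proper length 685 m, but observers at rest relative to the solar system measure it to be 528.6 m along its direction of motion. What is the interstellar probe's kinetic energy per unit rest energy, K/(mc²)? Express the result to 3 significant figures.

γ = L₀/L = 685/528.6 = 1.29588.
Since K = (γ−1)mc², K/(mc²) = 1.29588 − 1 = 0.296.

0.296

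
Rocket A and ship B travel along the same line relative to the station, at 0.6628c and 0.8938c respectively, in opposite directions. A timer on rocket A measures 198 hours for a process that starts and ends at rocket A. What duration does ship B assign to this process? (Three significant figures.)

939 hours

Speed of rocket A in ship B's frame: u = (v_A + v_B)/(1 + v_A v_B/c²) = (0.6628 + 0.8938)/(1 + 0.6628×0.8938) = 1.5566/1.59241064 = 0.97751; |u| = 0.97751c.
At |u| = 0.97751c, γ = (1 − 0.955526)^(−1/2) = 4.7418.
The clock on rocket A records proper time, so ship B measures Δt = γΔτ = 4.7418 × 198 = 939 hours.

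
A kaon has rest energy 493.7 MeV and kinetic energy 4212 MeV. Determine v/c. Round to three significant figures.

0.994

K = (γ−1)mc², so γ = 1 + 4212/493.7 = 9.5315.
Then v/c = √(1 − γ⁻²) = √(1 − 0.0110072) = √0.9889928 = 0.994.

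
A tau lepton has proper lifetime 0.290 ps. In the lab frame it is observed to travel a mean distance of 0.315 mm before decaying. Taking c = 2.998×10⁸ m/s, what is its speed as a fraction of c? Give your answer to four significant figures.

d = βγcτ ⇒ βγ = d/(cτ) = 3.150×10^-4 m / (8.6942×10^-5 m) = 3.6231.
β = (βγ)/√(1+(βγ)²) = 3.6231/√14.1269 = 0.9640.

0.9640c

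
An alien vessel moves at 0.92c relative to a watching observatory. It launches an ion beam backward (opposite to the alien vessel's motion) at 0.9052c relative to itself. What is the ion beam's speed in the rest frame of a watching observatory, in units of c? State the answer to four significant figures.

Relativistic velocity addition: u = (u' + v)/(1 + u'v/c²), with u' = −0.9052c and v = 0.92c.
Numerator: −0.9052 + 0.92 = 0.0148. Denominator: 1 + (−0.9052)(0.92) = 0.167216.
u = 0.0148/0.167216 = 0.088508, so the speed is 0.08851c.

0.08851c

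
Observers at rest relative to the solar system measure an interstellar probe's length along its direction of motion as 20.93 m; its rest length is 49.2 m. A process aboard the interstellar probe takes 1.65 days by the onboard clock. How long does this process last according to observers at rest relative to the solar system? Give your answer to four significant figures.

3.879 days

γ = L₀/L = 49.2/20.93 = 2.35069.
The same γ dilates the second interval: 2.35069 × 1.65 days = 3.879 days.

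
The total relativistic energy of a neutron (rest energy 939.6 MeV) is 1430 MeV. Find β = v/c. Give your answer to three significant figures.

0.754

γ = E/(mc²) = 1430/939.6 = 1.5219.
β = √(1 − 1/γ²) = √(1 − 0.431745) = √0.568255 = 0.754.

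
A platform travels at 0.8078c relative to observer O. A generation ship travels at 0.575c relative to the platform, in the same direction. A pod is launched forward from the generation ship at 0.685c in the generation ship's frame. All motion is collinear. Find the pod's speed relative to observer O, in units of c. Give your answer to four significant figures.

0.9893c

Compose velocities in two stages. Stage 1 (into S'): u₁ = (0.685+0.575)/(1+0.685×0.575) = 0.90395.
Stage 2 (into S): u = (0.90395+0.8078)/(1+0.90395×0.8078) = 0.98933, so the speed is 0.9893c.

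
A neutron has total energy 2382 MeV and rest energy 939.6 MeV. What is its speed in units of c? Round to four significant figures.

0.9189c

Total energy E = γmc² gives γ = 2382/939.6 = 2.5351.
Hence β = √(1 − 1/γ²) = √(1 − 0.1556) = √0.8444 = 0.9189.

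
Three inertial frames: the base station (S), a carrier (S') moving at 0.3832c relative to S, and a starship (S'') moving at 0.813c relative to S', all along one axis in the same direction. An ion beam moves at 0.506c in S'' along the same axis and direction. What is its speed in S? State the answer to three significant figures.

0.970c

First combine the ion beam and starship (S''→S'): u₁ = (0.506 + 0.813)/(1 + 0.506×0.813) = 1.319/1.411378 = 0.93455.
Then combine with the carrier (S'→S): u = (0.93455 + 0.3832)/(1 + 0.93455×0.3832) = 1.31775/1.35811956 = 0.97028.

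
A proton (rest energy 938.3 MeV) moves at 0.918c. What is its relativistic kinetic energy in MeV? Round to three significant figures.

1430 MeV

With β = 0.918, γ = 1/√(1 − 0.918²) = 1/√0.157276 = 2.5216.
Kinetic energy: K = (γ − 1)mc² = (2.5216 − 1) × 938.3 MeV = 1.5216 × 938.3 = 1430 MeV.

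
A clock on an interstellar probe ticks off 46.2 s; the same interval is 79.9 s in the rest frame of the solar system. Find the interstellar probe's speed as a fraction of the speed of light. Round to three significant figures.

0.816c

γ = Δt/Δτ = 79.9/46.2 = 1.7294.
β = √(1 − 1/γ²) = √(1 − 0.334356) = √0.665644 = 0.816.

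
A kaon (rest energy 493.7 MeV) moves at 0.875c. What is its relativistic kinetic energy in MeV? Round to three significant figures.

526 MeV

With β = 0.875, γ = 1/√(1 − 0.875²) = 1/√0.234375 = 2.0656.
Kinetic energy: K = (γ − 1)mc² = (2.0656 − 1) × 493.7 MeV = 1.0656 × 493.7 = 526 MeV.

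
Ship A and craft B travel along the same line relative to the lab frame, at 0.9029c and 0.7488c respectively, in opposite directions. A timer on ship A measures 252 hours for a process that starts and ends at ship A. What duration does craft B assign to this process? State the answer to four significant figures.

The velocity of ship A relative to craft B is (0.9029 + 0.7488)c / (1 + 0.9029×0.7488) = 0.98545c; relative speed 0.98545c.
γ for this relative speed: γ = 1/√(1 − 0.971112) = 5.8836.
The clock on ship A records proper time, so craft B measures Δt = γΔτ = 5.8836 × 252 = 1483 hours.

1483 hours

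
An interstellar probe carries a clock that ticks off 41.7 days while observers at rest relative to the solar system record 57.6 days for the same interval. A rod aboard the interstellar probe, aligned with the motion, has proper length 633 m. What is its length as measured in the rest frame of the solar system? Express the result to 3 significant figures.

The time-dilation ratio gives γ = 57.6/41.7 = 1.38129.
L = L₀/γ = 633/1.38129 = 458 m.

458 m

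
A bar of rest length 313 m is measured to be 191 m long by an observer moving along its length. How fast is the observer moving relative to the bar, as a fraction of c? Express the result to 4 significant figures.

0.7922c

Length contraction gives γ = L₀/L = 313/191 = 1.6387.
β = √(1 − 1/γ²) = √0.627607 = 0.7922.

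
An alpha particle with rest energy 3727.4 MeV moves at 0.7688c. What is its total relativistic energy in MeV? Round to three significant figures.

5830 MeV

With β = 0.7688, γ = 1/√(1 − 0.7688²) = 1/√0.40894656 = 1.5637.
Total energy: E = γmc² = 1.5637 × 3727.4 MeV = 5830 MeV.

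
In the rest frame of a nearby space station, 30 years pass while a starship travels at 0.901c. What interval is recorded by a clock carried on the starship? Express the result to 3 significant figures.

13.0 years

Lorentz factor: γ = (1 − 0.811801)^(−1/2) = 2.3051.
The moving clock records proper time: Δτ = Δt/γ = 30/2.3051 = 13.0 years.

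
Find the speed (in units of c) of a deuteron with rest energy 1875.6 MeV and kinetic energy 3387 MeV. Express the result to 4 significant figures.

K = (γ−1)mc², so γ = 1 + 3387/1875.6 = 2.8058.
Then v/c = √(1 − γ⁻²) = √(1 − 0.127024) = √0.872976 = 0.9343.

0.9343c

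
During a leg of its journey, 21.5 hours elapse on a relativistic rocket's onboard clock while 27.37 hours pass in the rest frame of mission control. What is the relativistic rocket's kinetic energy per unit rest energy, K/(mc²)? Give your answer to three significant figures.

0.273

From Δt = γΔτ: γ = 27.37/21.5 = 1.27302.
Since K = (γ−1)mc², K/(mc²) = 1.27302 − 1 = 0.273.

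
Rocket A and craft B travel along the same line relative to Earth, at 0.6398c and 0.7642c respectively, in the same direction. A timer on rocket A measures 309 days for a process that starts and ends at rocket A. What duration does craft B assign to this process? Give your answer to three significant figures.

Speed of rocket A in craft B's frame: u = (v_A − v_B)/(1 − v_A v_B/c²) = (0.6398 − 0.7642)/(1 − 0.6398×0.7642) = −0.1244/0.51106484 = −0.24341; |u| = 0.24341c.
At |u| = 0.24341c, γ = (1 − 0.0592484)^(−1/2) = 1.031.
Rocket A's interval is proper; time dilation gives Δt_B = γΔτ = 1.031 × 309 days = 319 days.

319 days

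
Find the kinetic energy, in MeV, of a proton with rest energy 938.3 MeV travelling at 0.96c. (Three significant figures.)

2410 MeV

γ = 1/√(1 − β²) = 1/√(1 − 0.9216) = 1/√0.0784 = 1/0.28 = 3.5714.
Kinetic energy: K = (γ − 1)mc² = (3.5714 − 1) × 938.3 MeV = 2.5714 × 938.3 = 2410 MeV.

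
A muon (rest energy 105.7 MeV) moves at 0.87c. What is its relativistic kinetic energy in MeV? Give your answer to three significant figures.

109 MeV

With β = 0.87, γ = 1/√(1 − 0.87²) = 1/√0.2431 = 2.0282.
Kinetic energy: K = (γ − 1)mc² = (2.0282 − 1) × 105.7 MeV = 1.0282 × 105.7 = 109 MeV.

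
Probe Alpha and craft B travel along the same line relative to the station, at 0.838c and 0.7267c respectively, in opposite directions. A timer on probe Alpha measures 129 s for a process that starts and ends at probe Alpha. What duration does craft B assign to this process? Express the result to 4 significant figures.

The velocity of probe Alpha relative to craft B is (0.838 + 0.7267)c / (1 + 0.838×0.7267) = 0.97248c; relative speed 0.97248c.
γ for this relative speed: γ = 1/√(1 − 0.945717) = 4.2921.
Probe Alpha's interval is proper; time dilation gives Δt_B = γΔτ = 4.2921 × 129 s = 553.7 s.

553.7 s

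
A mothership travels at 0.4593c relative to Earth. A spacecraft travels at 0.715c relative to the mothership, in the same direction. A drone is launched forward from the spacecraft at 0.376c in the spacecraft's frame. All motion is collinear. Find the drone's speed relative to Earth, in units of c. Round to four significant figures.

Apply u = (u'+v)/(1+u'v) twice. Drone in the mothership frame: (0.376+0.715)/(1+0.376·0.715) = 1.091/1.26884 = 0.85984c.
That velocity, transformed to the rest frame of Earth: (0.85984+0.4593)/(1+0.85984·0.4593) = 1.31914/1.394924512 = 0.94567c.

0.9457c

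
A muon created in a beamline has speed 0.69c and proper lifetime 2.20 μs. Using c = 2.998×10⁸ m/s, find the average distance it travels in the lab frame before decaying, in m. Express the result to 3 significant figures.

Lorentz factor: γ = (1 − 0.4761)^(−1/2) = 1.3816.
Lab-frame lifetime: Δt = γτ = 1.3816 × 2.20 μs = 3.0395 μs.
Distance: d = vΔt = 0.69 × 2.998×10⁸ m/s × 3.0395×10^-6 s = 629 m.

629 m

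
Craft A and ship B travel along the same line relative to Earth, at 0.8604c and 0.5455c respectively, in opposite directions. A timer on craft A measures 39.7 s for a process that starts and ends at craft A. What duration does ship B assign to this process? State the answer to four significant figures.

136.6 s

Speed of craft A in ship B's frame: u = (v_A + v_B)/(1 + v_A v_B/c²) = (0.8604 + 0.5455)/(1 + 0.8604×0.5455) = 1.4059/1.4693482 = 0.95682; |u| = 0.95682c.
At |u| = 0.95682c, γ = (1 − 0.915505)^(−1/2) = 3.4402.
Craft A's interval is proper; time dilation gives Δt_B = γΔτ = 3.4402 × 39.7 s = 136.6 s.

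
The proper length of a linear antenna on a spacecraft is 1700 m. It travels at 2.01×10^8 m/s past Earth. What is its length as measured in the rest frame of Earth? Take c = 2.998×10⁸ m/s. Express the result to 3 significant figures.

β = v/c = (2.01×10^8 m/s)/(2.998×10⁸ m/s) = 0.670447.
γ = 1/√(1 − β²) = 1/√(1 − 0.4494992) = 1/√0.5505008 = 1/0.741957 = 1.3478.
Along the direction of motion the measured length is L₀/γ = 1700/1.3478 = 1260 m.

1260 m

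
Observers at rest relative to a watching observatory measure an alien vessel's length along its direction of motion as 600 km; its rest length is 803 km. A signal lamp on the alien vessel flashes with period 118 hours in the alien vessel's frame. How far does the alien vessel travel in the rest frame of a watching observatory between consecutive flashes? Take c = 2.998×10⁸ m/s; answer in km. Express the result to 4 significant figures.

From L = L₀/γ: γ = 803/600 = 1.33833.
β = √(1 − 1/γ²) = 0.6646. Lab-frame period = γτ = 1.33833×118 hours = 157.92 hours. Distance = βc × γτ = 0.6646 × 2.998×10⁸ m/s × 568512 s = 1.1327×10^14 m = 1.133×10^11 km.

1.133×10^11 km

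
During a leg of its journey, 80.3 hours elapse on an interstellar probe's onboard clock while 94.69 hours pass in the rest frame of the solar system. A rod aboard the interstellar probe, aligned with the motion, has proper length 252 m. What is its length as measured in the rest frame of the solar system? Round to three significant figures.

The time-dilation ratio gives γ = 94.69/80.3 = 1.1792.
L = L₀/γ = 252/1.1792 = 214 m.

214 m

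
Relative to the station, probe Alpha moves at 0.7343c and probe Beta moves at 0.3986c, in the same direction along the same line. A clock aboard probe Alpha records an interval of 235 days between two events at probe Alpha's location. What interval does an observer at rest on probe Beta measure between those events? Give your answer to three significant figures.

267 days

Transform probe Alpha's velocity into probe Beta's frame: (0.7343 − 0.3986)/(1 − 0.7343·0.3986) = 0.3357/0.70730802, so the relative speed is 0.47462c.
γ for this relative speed: γ = 1/√(1 − 0.225264) = 1.1361.
The clock on probe Alpha records proper time, so probe Beta measures Δt = γΔτ = 1.1361 × 235 = 267 days.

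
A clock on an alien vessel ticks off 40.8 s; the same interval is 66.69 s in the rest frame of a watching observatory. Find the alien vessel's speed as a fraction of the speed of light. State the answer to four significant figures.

0.7910c

γ = Δt/Δτ = 66.69/40.8 = 1.6346.
β = √(1 − 1/γ²) = √(1 − 0.374263) = √0.625737 = 0.7910.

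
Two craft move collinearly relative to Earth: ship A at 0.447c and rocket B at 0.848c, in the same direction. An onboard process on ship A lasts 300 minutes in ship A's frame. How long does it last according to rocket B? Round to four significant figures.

Transform ship A's velocity into rocket B's frame: (0.447 − 0.848)/(1 − 0.447·0.848) = −0.401/0.620944, so the relative speed is 0.64579c.
At |u| = 0.64579c, γ = (1 − 0.417045)^(−1/2) = 1.3097.
The clock on ship A records proper time, so rocket B measures Δt = γΔτ = 1.3097 × 300 = 392.9 minutes.

392.9 minutes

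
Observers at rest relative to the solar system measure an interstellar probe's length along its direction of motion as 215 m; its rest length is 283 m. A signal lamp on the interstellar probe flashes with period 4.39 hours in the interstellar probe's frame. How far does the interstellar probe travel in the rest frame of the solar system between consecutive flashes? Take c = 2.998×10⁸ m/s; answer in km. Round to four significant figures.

4.055×10^9 km

γ = L₀/L = 283/215 = 1.31628.
β = √(1 − 1/γ²) = 0.65025. Lab-frame period = γτ = 1.31628×4.39 hours = 5.7785 hours. Distance = βc × γτ = 0.65025 × 2.998×10⁸ m/s × 20802.6 s = 4.0554×10^12 m = 4.055×10^9 km.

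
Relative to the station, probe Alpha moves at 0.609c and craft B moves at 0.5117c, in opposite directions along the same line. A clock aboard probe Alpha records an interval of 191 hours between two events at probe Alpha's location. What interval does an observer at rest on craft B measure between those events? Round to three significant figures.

The velocity of probe Alpha relative to craft B is (0.609 + 0.5117)c / (1 + 0.609×0.5117) = 0.85444c; relative speed 0.85444c.
At |u| = 0.85444c, γ = (1 − 0.730068)^(−1/2) = 1.9247.
Probe Alpha's interval is proper; time dilation gives Δt_B = γΔτ = 1.9247 × 191 hours = 368 hours.

368 hours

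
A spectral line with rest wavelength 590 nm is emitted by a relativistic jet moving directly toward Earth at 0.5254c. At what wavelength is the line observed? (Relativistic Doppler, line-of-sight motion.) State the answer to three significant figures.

329 nm

Relativistic Doppler for wavelength: λ_obs = λ_src · √((1−β)/(1+β)).
With β = 0.5254: factor = √(0.4746/1.5254) = 0.55779.
λ_obs = 590 × 0.55779 = 329 nm.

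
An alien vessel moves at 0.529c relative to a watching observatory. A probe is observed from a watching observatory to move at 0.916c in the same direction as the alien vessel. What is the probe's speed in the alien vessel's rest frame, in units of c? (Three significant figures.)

Transform to the alien vessel's frame: u' = (u − v)/(1 − uv/c²).
u' = (0.916 − 0.529)/(1 − 0.916×0.529) = 0.387/0.515436 = 0.75082.
Speed in the alien vessel's frame: 0.751c (in the same direction).

0.751c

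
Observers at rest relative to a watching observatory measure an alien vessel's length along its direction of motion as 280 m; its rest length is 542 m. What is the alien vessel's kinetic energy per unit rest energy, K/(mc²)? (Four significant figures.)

Length contraction gives γ = L₀/L = 542/280 = 1.93571.
Since K = (γ−1)mc², K/(mc²) = 1.93571 − 1 = 0.9357.

0.9357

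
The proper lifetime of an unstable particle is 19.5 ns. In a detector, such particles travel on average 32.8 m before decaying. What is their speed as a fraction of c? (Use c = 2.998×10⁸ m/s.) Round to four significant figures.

0.9845c

d = βγcτ ⇒ βγ = d/(cτ) = 32.80 m / (5.8461 m) = 5.6106.
β = (βγ)/√(1+(βγ)²) = 5.6106/√32.4788 = 0.9845.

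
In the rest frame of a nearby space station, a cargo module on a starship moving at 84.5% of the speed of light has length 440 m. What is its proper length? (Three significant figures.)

γ = 1/√(1 − β²) = 1/√(1 − 0.714025) = 1/√0.285975 = 1/0.534766 = 1.87.
Proper length: L₀ = γ·L = 1.87 × 440 = 823 m.

823 m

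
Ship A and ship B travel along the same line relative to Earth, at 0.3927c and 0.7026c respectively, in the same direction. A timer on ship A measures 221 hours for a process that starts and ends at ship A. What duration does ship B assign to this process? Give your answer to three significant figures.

245 hours

Speed of ship A in ship B's frame: u = (v_A − v_B)/(1 − v_A v_B/c²) = (0.3927 − 0.7026)/(1 − 0.3927×0.7026) = −0.3099/0.72408898 = −0.42799; |u| = 0.42799c.
γ for this relative speed: γ = 1/√(1 − 0.183175) = 1.1065.
The clock on ship A records proper time, so ship B measures Δt = γΔτ = 1.1065 × 221 = 245 hours.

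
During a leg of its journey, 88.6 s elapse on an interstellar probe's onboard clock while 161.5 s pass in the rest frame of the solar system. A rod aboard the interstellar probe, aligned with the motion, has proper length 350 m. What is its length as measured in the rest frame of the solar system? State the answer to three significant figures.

From Δt = γΔτ: γ = 161.5/88.6 = 1.8228.
The rod contracts by the same γ: 350 m / 1.8228 = 192 m.

192 m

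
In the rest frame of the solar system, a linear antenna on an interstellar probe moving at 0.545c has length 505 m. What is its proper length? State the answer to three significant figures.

602 m

γ = 1/√(1 − β²) = 1/√(1 − 0.297025) = 1/√0.702975 = 1/0.838436 = 1.1927.
Proper length: L₀ = γ·L = 1.1927 × 505 = 602 m.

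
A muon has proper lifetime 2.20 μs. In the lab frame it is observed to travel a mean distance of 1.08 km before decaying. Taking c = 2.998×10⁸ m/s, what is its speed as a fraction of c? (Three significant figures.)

Lab distance = (lab lifetime)·v = γτ·βc, so βγ = d/(cτ) = 1080/(2.998×10⁸ × 2.200×10^-6) = 1.6375.
With βγ = 1.6375: γ² = 1 + (βγ)² = 3.68141, and β = (βγ)/γ = 1.6375/1.9187 = 0.853.

0.853c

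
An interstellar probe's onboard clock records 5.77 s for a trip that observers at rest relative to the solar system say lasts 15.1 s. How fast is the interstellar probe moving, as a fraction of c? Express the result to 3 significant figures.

γ = Δt/Δτ = 15.1/5.77 = 2.617.
β = √(1 − 1/γ²) = √(1 − 0.146013) = √0.853987 = 0.924.

0.924c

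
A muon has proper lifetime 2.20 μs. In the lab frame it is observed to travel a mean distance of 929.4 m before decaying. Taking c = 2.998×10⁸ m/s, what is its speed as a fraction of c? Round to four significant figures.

0.8155c

Lab distance = (lab lifetime)·v = γτ·βc, so βγ = d/(cτ) = 929.4/(2.998×10⁸ × 2.200×10^-6) = 1.4091.
With βγ = 1.4091: γ² = 1 + (βγ)² = 2.98556, and β = (βγ)/γ = 1.4091/1.72788 = 0.8155.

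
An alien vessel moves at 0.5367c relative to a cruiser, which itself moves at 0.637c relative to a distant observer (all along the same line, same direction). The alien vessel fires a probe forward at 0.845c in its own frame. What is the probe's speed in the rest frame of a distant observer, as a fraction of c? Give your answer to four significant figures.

First combine the probe and alien vessel (S''→S'): u₁ = (0.845 + 0.5367)/(1 + 0.845×0.5367) = 1.3817/1.4535115 = 0.95059.
Then combine with the cruiser (S'→S): u = (0.95059 + 0.637)/(1 + 0.95059×0.637) = 1.58759/1.60552583 = 0.98883.

0.9888c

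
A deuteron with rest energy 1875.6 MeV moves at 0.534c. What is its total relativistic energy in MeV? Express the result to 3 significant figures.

Lorentz factor: γ = (1 − 0.285156)^(−1/2) = 1.1828.
Total energy: E = γmc² = 1.1828 × 1875.6 MeV = 2220 MeV.

2220 MeV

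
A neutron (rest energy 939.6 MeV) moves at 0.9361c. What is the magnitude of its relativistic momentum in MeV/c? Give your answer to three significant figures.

2500 MeV/c

Lorentz factor: γ = (1 − 0.87628321)^(−1/2) = 2.8431.
Momentum: p = γβ·mc = 2.8431 × 0.9361 × 939.6 MeV/c = 2500 MeV/c.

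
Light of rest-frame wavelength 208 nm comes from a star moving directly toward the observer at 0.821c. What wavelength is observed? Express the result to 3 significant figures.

Relativistic Doppler for wavelength: λ_obs = λ_src · √((1−β)/(1+β)).
With β = 0.821: factor = √(0.179/1.821) = 0.31352.
λ_obs = 208 × 0.31352 = 65.2 nm.

65.2 nm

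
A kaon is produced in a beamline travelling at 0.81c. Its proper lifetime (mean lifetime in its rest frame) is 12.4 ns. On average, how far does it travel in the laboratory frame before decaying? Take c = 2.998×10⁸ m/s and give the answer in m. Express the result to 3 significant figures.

Lorentz factor: γ = (1 − 0.6561)^(−1/2) = 1.7052.
Lab-frame lifetime: Δt = γτ = 1.7052 × 12.4 ns = 21.144 ns.
Distance: d = vΔt = 0.81 × 2.998×10⁸ m/s × 2.1144×10^-8 s = 5.13 m.

5.13 m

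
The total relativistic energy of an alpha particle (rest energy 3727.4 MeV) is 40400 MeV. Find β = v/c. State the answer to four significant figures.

0.9957

Total energy E = γmc² gives γ = 40400/3727.4 = 10.839.
Hence β = √(1 − 1/γ²) = √(1 − 0.0085118) = √0.9914882 = 0.9957.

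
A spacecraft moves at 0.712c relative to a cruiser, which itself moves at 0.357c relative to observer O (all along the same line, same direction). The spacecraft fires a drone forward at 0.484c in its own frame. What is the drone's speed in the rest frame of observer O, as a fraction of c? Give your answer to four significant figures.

0.9461c

Apply u = (u'+v)/(1+u'v) twice. Drone in the cruiser frame: (0.484+0.712)/(1+0.484·0.712) = 1.196/1.344608 = 0.88948c.
That velocity, transformed to the rest frame of observer O: (0.88948+0.357)/(1+0.88948·0.357) = 1.24648/1.31754436 = 0.94606c.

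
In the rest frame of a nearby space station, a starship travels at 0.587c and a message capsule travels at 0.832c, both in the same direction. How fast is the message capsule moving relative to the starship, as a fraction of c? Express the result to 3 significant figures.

0.479c

Transform to the starship's frame: u' = (u − v)/(1 − uv/c²).
u' = (0.832 − 0.587)/(1 − 0.832×0.587) = 0.245/0.511616 = 0.47887.
Speed in the starship's frame: 0.479c (in the same direction).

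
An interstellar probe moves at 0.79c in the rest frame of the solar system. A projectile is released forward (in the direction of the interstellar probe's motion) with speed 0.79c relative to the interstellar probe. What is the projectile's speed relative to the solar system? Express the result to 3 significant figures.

In units of c, u = (u' + v)/(1 + u'v) with u' = 0.79 and v = 0.79.
Numerator: 0.79 + 0.79 = 1.58. Denominator: 1 + (0.79)(0.79) = 1.6241.
u = 1.58/1.6241 = 0.97285, so the speed is 0.973c.

0.973c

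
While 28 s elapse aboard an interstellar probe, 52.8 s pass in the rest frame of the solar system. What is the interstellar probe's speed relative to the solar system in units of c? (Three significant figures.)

0.848c

γ = Δt/Δτ = 52.8/28 = 1.8857.
β = √(1 − 1/γ²) = √(1 − 0.281226) = √0.718774 = 0.848.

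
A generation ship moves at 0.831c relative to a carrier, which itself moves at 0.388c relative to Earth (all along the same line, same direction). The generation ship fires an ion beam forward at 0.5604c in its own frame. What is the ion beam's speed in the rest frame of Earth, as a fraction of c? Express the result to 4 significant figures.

0.9773c

First combine the ion beam and generation ship (S''→S'): u₁ = (0.5604 + 0.831)/(1 + 0.5604×0.831) = 1.3914/1.4656924 = 0.94931.
Then combine with the carrier (S'→S): u = (0.94931 + 0.388)/(1 + 0.94931×0.388) = 1.33731/1.36833228 = 0.97733.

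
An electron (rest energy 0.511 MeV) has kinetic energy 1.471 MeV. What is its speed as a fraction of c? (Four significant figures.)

K = (γ−1)mc², so γ = 1 + 1.471/0.511 = 3.8787.
Then v/c = √(1 − γ⁻²) = √(1 − 0.0664703) = √0.9335297 = 0.9662.

0.9662c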